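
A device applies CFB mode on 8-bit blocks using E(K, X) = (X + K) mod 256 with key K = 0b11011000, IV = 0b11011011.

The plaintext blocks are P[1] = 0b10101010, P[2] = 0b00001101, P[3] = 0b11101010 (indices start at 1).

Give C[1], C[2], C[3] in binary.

CFB encryption: C_i = P_i ⊕ E(K, C_{i−1}), with C_{0} = IV.
C[1]: E(K, 0b11011011) = 0b10110011; 0b10101010 ⊕ 0b10110011 = 0b00011001.
C[2]: E(K, 0b00011001) = 0b11110001; 0b00001101 ⊕ 0b11110001 = 0b11111100.
C[3]: E(K, 0b11111100) = 0b11010100; 0b11101010 ⊕ 0b11010100 = 0b00111110.

C[1] = 0b00011001, C[2] = 0b11111100, C[3] = 0b00111110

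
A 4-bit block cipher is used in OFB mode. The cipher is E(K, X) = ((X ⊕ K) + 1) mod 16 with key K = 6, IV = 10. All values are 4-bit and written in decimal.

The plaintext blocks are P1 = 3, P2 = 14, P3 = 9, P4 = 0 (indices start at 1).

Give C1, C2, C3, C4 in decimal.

C1 = 14, C2 = 2, C3 = 2, C4 = 14

OFB encryption: S_i = E(K, S_{i−1}) with S_{0} = IV; C_i = P_i ⊕ S_i.
C1: S = E(K, 10) = 13; 3 ⊕ 13 = 14.
C2: S = E(K, 13) = 12; 14 ⊕ 12 = 2.
C3: S = E(K, 12) = 11; 9 ⊕ 11 = 2.
C4: S = E(K, 11) = 14; 0 ⊕ 14 = 14.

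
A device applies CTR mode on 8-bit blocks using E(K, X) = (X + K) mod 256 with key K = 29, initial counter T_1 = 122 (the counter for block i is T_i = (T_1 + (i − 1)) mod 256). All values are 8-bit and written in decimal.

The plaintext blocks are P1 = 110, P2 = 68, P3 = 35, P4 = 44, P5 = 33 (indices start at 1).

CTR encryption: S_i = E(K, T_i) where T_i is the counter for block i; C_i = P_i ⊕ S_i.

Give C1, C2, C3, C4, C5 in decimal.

C1: T = 122, S = E(K, T) = 151; 110 ⊕ 151 = 249.
C2: T = 123, S = E(K, T) = 152; 68 ⊕ 152 = 220.
C3: T = 124, S = E(K, T) = 153; 35 ⊕ 153 = 186.
C4: T = 125, S = E(K, T) = 154; 44 ⊕ 154 = 182.
C5: T = 126, S = E(K, T) = 155; 33 ⊕ 155 = 186.

C1 = 249, C2 = 220, C3 = 186, C4 = 182, C5 = 186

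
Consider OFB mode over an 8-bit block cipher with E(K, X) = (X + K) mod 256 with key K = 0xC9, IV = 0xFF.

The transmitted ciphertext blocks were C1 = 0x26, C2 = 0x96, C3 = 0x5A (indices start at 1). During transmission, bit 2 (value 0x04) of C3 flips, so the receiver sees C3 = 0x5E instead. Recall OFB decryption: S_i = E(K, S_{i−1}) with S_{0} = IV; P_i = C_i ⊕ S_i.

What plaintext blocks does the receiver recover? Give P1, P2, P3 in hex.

Only C3 changed, to 0x5E. In OFB, a change in C_i flips the same bit in P_i only; the keystream is unaffected. Decrypting the received ciphertext:
P1: S = E(K, 0xFF) = 0xC8; 0x26 ⊕ 0xC8 = 0xEE.
P2: S = E(K, 0xC8) = 0x91; 0x96 ⊕ 0x91 = 0x07.
P3: S = E(K, 0x91) = 0x5A; 0x5E ⊕ 0x5A = 0x04.
Blocks that differ from the original plaintext: P3.

P1 = 0xEE, P2 = 0x07, P3 = 0x04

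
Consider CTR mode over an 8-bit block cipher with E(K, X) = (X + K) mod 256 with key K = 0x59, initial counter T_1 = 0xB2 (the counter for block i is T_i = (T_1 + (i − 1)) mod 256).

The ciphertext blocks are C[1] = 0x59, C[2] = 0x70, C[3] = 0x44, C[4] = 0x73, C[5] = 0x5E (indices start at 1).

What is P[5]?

CTR decryption: S_i = E(K, T_i) where T_i is the counter for block i; P_i = C_i ⊕ S_i.
P[5]: T = 0xB6, S = E(K, T) = 0x0F; 0x5E ⊕ 0x0F = 0x51.

P[5] = 0x51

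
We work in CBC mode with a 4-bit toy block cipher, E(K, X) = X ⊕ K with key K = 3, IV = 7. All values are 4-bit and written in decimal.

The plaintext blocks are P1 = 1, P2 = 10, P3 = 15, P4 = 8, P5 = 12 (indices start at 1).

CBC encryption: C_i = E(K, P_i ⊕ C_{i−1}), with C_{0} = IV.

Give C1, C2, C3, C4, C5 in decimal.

C1: P1 ⊕ 7 = 6; E(K, 6) = 5.
C2: P2 ⊕ 5 = 15; E(K, 15) = 12.
C3: P3 ⊕ 12 = 3; E(K, 3) = 0.
C4: P4 ⊕ 0 = 8; E(K, 8) = 11.
C5: P5 ⊕ 11 = 7; E(K, 7) = 4.

C1 = 5, C2 = 12, C3 = 0, C4 = 11, C5 = 4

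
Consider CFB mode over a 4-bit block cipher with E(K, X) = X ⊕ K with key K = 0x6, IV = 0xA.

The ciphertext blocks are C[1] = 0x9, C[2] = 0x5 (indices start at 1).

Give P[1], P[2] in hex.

CFB decryption: P_i = C_i ⊕ E(K, C_{i−1}), with C_{0} = IV.
P[1]: E(K, 0xA) = 0xC; 0x9 ⊕ 0xC = 0x5.
P[2]: E(K, 0x9) = 0xF; 0x5 ⊕ 0xF = 0xA.

P[1] = 0x5, P[2] = 0xA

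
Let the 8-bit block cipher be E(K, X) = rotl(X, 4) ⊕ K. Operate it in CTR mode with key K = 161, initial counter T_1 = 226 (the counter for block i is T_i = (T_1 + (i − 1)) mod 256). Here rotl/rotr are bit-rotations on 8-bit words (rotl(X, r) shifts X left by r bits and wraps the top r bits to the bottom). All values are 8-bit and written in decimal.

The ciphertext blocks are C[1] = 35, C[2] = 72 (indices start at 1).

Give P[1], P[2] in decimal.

CTR decryption: S_i = E(K, T_i) where T_i is the counter for block i; P_i = C_i ⊕ S_i.
P[1]: T = 226, S = E(K, T) = 143; 35 ⊕ 143 = 172.
P[2]: T = 227, S = E(K, T) = 159; 72 ⊕ 159 = 215.

P[1] = 172, P[2] = 215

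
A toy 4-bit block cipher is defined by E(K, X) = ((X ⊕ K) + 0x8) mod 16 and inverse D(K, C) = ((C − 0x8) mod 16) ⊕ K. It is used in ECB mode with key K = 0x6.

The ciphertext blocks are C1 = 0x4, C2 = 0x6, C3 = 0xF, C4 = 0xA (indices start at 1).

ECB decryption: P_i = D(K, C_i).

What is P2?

P2: D(K, 0x6) = 0x8.

P2 = 0x8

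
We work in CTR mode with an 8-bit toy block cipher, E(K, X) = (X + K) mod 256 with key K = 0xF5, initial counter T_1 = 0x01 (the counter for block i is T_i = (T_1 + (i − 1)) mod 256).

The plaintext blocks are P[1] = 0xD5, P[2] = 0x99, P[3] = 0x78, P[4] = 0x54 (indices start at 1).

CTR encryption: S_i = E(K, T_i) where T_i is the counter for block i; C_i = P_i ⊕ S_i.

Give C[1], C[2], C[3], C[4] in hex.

C[1] = 0x23, C[2] = 0x6E, C[3] = 0x80, C[4] = 0xAD

C[1]: T = 0x01, S = E(K, T) = 0xF6; 0xD5 ⊕ 0xF6 = 0x23.
C[2]: T = 0x02, S = E(K, T) = 0xF7; 0x99 ⊕ 0xF7 = 0x6E.
C[3]: T = 0x03, S = E(K, T) = 0xF8; 0x78 ⊕ 0xF8 = 0x80.
C[4]: T = 0x04, S = E(K, T) = 0xF9; 0x54 ⊕ 0xF9 = 0xAD.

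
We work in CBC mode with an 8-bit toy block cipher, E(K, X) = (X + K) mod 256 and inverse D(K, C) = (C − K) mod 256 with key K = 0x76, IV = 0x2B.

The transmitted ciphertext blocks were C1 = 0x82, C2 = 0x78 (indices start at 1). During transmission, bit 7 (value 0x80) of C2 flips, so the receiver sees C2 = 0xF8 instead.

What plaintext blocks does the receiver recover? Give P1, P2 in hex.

P1 = 0x27, P2 = 0x00

CBC decryption: P_i = D(K, C_i) ⊕ C_{i−1}, with C_{0} = IV.
Only C2 changed, to 0xF8. In CBC, a change in C_i garbles P_i and flips the same bit in P_{i+1}. Decrypting the received ciphertext:
P1: D(K, 0x82) = 0x0C; 0x0C ⊕ 0x2B = 0x27.
P2: D(K, 0xF8) = 0x82; 0x82 ⊕ 0x82 = 0x00.
Blocks that differ from the original plaintext: P2.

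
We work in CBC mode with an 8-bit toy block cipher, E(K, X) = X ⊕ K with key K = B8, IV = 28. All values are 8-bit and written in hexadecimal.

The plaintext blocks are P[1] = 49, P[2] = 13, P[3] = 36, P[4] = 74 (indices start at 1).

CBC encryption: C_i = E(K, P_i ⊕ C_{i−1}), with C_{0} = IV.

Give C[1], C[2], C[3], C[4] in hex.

C[1] = D9, C[2] = 72, C[3] = FC, C[4] = 30

C[1]: P[1] ⊕ 28 = 61; E(K, 61) = D9.
C[2]: P[2] ⊕ D9 = CA; E(K, CA) = 72.
C[3]: P[3] ⊕ 72 = 44; E(K, 44) = FC.
C[4]: P[4] ⊕ FC = 88; E(K, 88) = 30.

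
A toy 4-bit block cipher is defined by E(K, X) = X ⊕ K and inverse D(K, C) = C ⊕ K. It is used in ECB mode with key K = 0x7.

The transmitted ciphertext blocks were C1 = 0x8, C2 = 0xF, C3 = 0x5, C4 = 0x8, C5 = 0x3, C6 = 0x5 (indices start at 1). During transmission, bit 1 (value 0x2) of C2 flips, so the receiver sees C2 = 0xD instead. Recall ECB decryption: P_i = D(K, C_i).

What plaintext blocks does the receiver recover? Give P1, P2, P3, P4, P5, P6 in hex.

Only C2 changed, to 0xD. In ECB, a change in C_i affects only P_i. Decrypting the received ciphertext:
P1: D(K, 0x8) = 0xF.
P2: D(K, 0xD) = 0xA.
P3: D(K, 0x5) = 0x2.
P4: D(K, 0x8) = 0xF.
P5: D(K, 0x3) = 0x4.
P6: D(K, 0x5) = 0x2.
Blocks that differ from the original plaintext: P2.

P1 = 0xF, P2 = 0xA, P3 = 0x2, P4 = 0xF, P5 = 0x4, P6 = 0x2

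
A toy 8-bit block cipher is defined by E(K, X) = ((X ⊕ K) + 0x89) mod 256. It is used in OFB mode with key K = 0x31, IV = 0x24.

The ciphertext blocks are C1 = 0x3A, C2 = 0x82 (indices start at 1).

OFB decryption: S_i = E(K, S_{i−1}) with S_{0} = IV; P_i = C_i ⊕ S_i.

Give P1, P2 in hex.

P1: S = E(K, 0x24) = 0x9E; 0x3A ⊕ 0x9E = 0xA4.
P2: S = E(K, 0x9E) = 0x38; 0x82 ⊕ 0x38 = 0xBA.

P1 = 0xA4, P2 = 0xBA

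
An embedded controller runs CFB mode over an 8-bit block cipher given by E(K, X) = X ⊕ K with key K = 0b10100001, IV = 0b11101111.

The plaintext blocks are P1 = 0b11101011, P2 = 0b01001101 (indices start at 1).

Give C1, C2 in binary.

CFB encryption: C_i = P_i ⊕ E(K, C_{i−1}), with C_{0} = IV.
C1: E(K, 0b11101111) = 0b01001110; 0b11101011 ⊕ 0b01001110 = 0b10100101.
C2: E(K, 0b10100101) = 0b00000100; 0b01001101 ⊕ 0b00000100 = 0b01001001.

C1 = 0b10100101, C2 = 0b01001001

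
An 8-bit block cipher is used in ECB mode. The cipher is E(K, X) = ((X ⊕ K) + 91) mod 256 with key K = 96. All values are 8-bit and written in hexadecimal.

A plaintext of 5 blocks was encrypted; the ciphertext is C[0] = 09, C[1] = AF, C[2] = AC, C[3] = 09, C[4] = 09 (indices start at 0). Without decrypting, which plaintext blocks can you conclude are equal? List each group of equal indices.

ECB encrypts each block independently with the same key, so equal ciphertext blocks imply equal plaintext blocks.
C[0] = C[3] = C[4] = 09, so P[0] = P[3] = P[4].

P[0] = P[3] = P[4]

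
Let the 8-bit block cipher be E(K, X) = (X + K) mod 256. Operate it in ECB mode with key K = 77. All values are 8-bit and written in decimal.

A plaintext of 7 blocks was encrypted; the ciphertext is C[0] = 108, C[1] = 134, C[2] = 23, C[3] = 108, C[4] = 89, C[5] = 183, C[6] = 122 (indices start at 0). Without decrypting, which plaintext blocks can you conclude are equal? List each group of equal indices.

ECB encrypts each block independently with the same key, so equal ciphertext blocks imply equal plaintext blocks.
C[0] = C[3] = 108, so P[0] = P[3].

P[0] = P[3]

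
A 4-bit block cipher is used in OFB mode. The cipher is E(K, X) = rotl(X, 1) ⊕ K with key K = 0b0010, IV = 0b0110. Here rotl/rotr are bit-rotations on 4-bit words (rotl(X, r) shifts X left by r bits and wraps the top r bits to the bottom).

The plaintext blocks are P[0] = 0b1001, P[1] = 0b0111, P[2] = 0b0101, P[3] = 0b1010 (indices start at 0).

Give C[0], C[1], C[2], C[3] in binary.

C[0] = 0b0111, C[1] = 0b1000, C[2] = 0b1000, C[3] = 0b0011

OFB encryption: S_i = E(K, S_{i−1}) with S_{−1} = IV; C_i = P_i ⊕ S_i.
C[0]: S = E(K, 0b0110) = 0b1110; 0b1001 ⊕ 0b1110 = 0b0111.
C[1]: S = E(K, 0b1110) = 0b1111; 0b0111 ⊕ 0b1111 = 0b1000.
C[2]: S = E(K, 0b1111) = 0b1101; 0b0101 ⊕ 0b1101 = 0b1000.
C[3]: S = E(K, 0b1101) = 0b1001; 0b1010 ⊕ 0b1001 = 0b0011.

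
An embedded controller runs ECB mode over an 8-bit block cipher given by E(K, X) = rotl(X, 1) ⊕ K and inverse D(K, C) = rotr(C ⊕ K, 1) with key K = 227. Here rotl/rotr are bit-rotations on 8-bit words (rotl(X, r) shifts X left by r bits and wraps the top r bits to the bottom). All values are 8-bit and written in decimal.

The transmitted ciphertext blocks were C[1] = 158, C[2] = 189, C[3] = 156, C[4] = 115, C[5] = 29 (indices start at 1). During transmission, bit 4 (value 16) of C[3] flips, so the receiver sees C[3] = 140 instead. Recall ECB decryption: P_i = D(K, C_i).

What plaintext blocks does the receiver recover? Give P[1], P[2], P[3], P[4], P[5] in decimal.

P[1] = 190, P[2] = 47, P[3] = 183, P[4] = 72, P[5] = 127

Only C[3] changed, to 140. In ECB, a change in C_i affects only P_i. Decrypting the received ciphertext:
P[1]: D(K, 158) = 190.
P[2]: D(K, 189) = 47.
P[3]: D(K, 140) = 183.
P[4]: D(K, 115) = 72.
P[5]: D(K, 29) = 127.
Blocks that differ from the original plaintext: P[3].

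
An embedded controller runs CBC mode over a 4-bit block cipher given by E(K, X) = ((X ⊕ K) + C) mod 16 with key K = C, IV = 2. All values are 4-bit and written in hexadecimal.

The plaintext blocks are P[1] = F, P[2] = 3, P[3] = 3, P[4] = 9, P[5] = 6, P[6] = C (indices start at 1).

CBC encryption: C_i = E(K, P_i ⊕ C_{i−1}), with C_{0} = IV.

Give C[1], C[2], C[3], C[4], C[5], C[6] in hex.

C[1]: P[1] ⊕ 2 = D; E(K, D) = D.
C[2]: P[2] ⊕ D = E; E(K, E) = E.
C[3]: P[3] ⊕ E = D; E(K, D) = D.
C[4]: P[4] ⊕ D = 4; E(K, 4) = 4.
C[5]: P[5] ⊕ 4 = 2; E(K, 2) = A.
C[6]: P[6] ⊕ A = 6; E(K, 6) = 6.

C[1] = D, C[2] = E, C[3] = D, C[4] = 4, C[5] = A, C[6] = 6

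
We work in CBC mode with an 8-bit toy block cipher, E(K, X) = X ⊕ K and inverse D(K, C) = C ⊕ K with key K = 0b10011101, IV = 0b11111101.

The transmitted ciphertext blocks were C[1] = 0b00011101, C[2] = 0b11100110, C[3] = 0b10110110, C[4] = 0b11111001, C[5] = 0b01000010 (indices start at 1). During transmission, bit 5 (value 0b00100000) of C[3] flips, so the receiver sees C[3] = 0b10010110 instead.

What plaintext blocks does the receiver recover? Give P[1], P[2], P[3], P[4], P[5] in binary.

P[1] = 0b01111101, P[2] = 0b01100110, P[3] = 0b11101101, P[4] = 0b11110010, P[5] = 0b00100110

CBC decryption: P_i = D(K, C_i) ⊕ C_{i−1}, with C_{0} = IV.
Only C[3] changed, to 0b10010110. In CBC, a change in C_i garbles P_i and flips the same bit in P_{i+1}. Decrypting the received ciphertext:
P[1]: D(K, 0b00011101) = 0b10000000; 0b10000000 ⊕ 0b11111101 = 0b01111101.
P[2]: D(K, 0b11100110) = 0b01111011; 0b01111011 ⊕ 0b00011101 = 0b01100110.
P[3]: D(K, 0b10010110) = 0b00001011; 0b00001011 ⊕ 0b11100110 = 0b11101101.
P[4]: D(K, 0b11111001) = 0b01100100; 0b01100100 ⊕ 0b10010110 = 0b11110010.
P[5]: D(K, 0b01000010) = 0b11011111; 0b11011111 ⊕ 0b11111001 = 0b00100110.
Blocks that differ from the original plaintext: P[3], P[4].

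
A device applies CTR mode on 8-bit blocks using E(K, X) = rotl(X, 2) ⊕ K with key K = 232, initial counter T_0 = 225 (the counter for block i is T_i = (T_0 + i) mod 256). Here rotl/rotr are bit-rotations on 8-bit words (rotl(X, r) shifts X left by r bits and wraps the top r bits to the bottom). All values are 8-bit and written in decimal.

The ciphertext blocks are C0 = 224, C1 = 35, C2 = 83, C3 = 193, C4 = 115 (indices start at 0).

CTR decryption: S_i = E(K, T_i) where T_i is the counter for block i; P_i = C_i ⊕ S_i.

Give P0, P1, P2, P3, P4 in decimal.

P0 = 143, P1 = 64, P2 = 52, P3 = 186, P4 = 12

P0: T = 225, S = E(K, T) = 111; 224 ⊕ 111 = 143.
P1: T = 226, S = E(K, T) = 99; 35 ⊕ 99 = 64.
P2: T = 227, S = E(K, T) = 103; 83 ⊕ 103 = 52.
P3: T = 228, S = E(K, T) = 123; 193 ⊕ 123 = 186.
P4: T = 229, S = E(K, T) = 127; 115 ⊕ 127 = 12.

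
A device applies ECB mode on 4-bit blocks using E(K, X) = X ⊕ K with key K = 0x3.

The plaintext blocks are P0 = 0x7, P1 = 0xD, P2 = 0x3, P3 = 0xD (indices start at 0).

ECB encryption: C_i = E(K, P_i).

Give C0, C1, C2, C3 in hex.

C0 = 0x4, C1 = 0xE, C2 = 0x0, C3 = 0xE

C0: E(K, 0x7) = 0x4.
C1: E(K, 0xD) = 0xE.
C2: E(K, 0x3) = 0x0.
C3: E(K, 0xD) = 0xE.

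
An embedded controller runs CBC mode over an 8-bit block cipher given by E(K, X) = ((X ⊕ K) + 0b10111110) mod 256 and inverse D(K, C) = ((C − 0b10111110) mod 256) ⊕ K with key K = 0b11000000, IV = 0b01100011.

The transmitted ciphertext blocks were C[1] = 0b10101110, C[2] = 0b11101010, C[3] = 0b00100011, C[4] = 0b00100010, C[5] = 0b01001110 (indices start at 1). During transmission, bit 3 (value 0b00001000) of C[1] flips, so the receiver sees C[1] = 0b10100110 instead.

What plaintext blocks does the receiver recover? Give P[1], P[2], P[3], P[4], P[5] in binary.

P[1] = 0b01001011, P[2] = 0b01001010, P[3] = 0b01001111, P[4] = 0b10000111, P[5] = 0b01110010

CBC decryption: P_i = D(K, C_i) ⊕ C_{i−1}, with C_{0} = IV.
Only C[1] changed, to 0b10100110. In CBC, a change in C_i garbles P_i and flips the same bit in P_{i+1}. Decrypting the received ciphertext:
P[1]: D(K, 0b10100110) = 0b00101000; 0b00101000 ⊕ 0b01100011 = 0b01001011.
P[2]: D(K, 0b11101010) = 0b11101100; 0b11101100 ⊕ 0b10100110 = 0b01001010.
P[3]: D(K, 0b00100011) = 0b10100101; 0b10100101 ⊕ 0b11101010 = 0b01001111.
P[4]: D(K, 0b00100010) = 0b10100100; 0b10100100 ⊕ 0b00100011 = 0b10000111.
P[5]: D(K, 0b01001110) = 0b01010000; 0b01010000 ⊕ 0b00100010 = 0b01110010.
Blocks that differ from the original plaintext: P[1], P[2].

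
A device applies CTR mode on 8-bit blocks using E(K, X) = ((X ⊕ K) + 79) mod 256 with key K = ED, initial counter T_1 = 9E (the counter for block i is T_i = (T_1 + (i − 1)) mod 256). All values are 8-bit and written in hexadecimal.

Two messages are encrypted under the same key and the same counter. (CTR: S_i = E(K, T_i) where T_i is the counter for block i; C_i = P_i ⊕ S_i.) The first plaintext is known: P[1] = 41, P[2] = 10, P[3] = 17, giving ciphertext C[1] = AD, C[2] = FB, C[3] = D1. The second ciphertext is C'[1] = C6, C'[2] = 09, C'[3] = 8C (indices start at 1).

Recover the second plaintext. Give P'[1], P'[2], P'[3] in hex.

In CTR with a reused counter, both messages share the same keystream S_i, so C_i ⊕ C'_i = P_i ⊕ P'_i and thus P'_i = P_i ⊕ C_i ⊕ C'_i.
P'[1]: 41 ⊕ AD ⊕ C6 = 2A.
P'[2]: 10 ⊕ FB ⊕ 09 = E2.
P'[3]: 17 ⊕ D1 ⊕ 8C = 4A.

P'[1] = 2A, P'[2] = E2, P'[3] = 4A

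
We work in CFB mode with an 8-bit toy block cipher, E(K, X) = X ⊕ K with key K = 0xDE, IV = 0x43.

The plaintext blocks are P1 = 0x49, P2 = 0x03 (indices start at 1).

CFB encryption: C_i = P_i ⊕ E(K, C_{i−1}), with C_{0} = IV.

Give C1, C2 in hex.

C1: E(K, 0x43) = 0x9D; 0x49 ⊕ 0x9D = 0xD4.
C2: E(K, 0xD4) = 0x0A; 0x03 ⊕ 0x0A = 0x09.

C1 = 0xD4, C2 = 0x09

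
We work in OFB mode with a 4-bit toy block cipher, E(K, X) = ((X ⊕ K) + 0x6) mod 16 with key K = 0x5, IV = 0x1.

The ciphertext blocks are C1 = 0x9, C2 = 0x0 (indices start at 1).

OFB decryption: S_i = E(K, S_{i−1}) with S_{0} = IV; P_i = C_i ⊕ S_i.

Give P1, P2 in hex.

P1 = 0x3, P2 = 0x5

P1: S = E(K, 0x1) = 0xA; 0x9 ⊕ 0xA = 0x3.
P2: S = E(K, 0xA) = 0x5; 0x0 ⊕ 0x5 = 0x5.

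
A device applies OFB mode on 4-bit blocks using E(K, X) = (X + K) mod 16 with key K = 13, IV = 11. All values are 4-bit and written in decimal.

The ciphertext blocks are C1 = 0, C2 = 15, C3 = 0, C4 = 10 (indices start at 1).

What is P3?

P3 = 2

OFB decryption: S_i = E(K, S_{i−1}) with S_{0} = IV; P_i = C_i ⊕ S_i.
P1: S = E(K, 11) = 8; 0 ⊕ 8 = 8.
P2: S = E(K, 8) = 5; 15 ⊕ 5 = 10.
P3: S = E(K, 5) = 2; 0 ⊕ 2 = 2.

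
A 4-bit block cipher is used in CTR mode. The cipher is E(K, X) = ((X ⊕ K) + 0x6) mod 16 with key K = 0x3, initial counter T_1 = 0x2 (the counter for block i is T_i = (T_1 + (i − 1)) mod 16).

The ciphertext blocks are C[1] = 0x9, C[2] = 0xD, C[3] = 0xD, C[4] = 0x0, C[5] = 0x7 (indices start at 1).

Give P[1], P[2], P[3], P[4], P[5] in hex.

CTR decryption: S_i = E(K, T_i) where T_i is the counter for block i; P_i = C_i ⊕ S_i.
P[1]: T = 0x2, S = E(K, T) = 0x7; 0x9 ⊕ 0x7 = 0xE.
P[2]: T = 0x3, S = E(K, T) = 0x6; 0xD ⊕ 0x6 = 0xB.
P[3]: T = 0x4, S = E(K, T) = 0xD; 0xD ⊕ 0xD = 0x0.
P[4]: T = 0x5, S = E(K, T) = 0xC; 0x0 ⊕ 0xC = 0xC.
P[5]: T = 0x6, S = E(K, T) = 0xB; 0x7 ⊕ 0xB = 0xC.

P[1] = 0xE, P[2] = 0xB, P[3] = 0x0, P[4] = 0xC, P[5] = 0xC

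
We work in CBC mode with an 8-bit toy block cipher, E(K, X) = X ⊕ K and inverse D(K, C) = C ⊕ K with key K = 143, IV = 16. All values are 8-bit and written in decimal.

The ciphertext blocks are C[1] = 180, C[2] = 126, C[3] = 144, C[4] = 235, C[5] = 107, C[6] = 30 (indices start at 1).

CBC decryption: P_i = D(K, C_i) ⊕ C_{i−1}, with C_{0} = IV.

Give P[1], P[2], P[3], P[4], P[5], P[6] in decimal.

P[1] = 43, P[2] = 69, P[3] = 97, P[4] = 244, P[5] = 15, P[6] = 250

P[1]: D(K, 180) = 59; 59 ⊕ 16 = 43.
P[2]: D(K, 126) = 241; 241 ⊕ 180 = 69.
P[3]: D(K, 144) = 31; 31 ⊕ 126 = 97.
P[4]: D(K, 235) = 100; 100 ⊕ 144 = 244.
P[5]: D(K, 107) = 228; 228 ⊕ 235 = 15.
P[6]: D(K, 30) = 145; 145 ⊕ 107 = 250.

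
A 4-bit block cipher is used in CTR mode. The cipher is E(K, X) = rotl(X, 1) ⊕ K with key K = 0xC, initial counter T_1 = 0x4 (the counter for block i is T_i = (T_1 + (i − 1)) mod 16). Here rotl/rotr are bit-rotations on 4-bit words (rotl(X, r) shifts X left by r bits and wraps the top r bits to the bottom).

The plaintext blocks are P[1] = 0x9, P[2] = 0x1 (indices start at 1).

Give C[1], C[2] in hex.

C[1] = 0xD, C[2] = 0x7

CTR encryption: S_i = E(K, T_i) where T_i is the counter for block i; C_i = P_i ⊕ S_i.
C[1]: T = 0x4, S = E(K, T) = 0x4; 0x9 ⊕ 0x4 = 0xD.
C[2]: T = 0x5, S = E(K, T) = 0x6; 0x1 ⊕ 0x6 = 0x7.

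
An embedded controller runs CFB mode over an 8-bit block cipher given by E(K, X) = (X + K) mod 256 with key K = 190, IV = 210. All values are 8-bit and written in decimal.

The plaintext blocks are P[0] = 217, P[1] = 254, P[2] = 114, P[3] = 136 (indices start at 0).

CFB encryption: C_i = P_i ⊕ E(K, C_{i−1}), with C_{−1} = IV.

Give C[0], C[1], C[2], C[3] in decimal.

C[0] = 73, C[1] = 249, C[2] = 197, C[3] = 11

C[0]: E(K, 210) = 144; 217 ⊕ 144 = 73.
C[1]: E(K, 73) = 7; 254 ⊕ 7 = 249.
C[2]: E(K, 249) = 183; 114 ⊕ 183 = 197.
C[3]: E(K, 197) = 131; 136 ⊕ 131 = 11.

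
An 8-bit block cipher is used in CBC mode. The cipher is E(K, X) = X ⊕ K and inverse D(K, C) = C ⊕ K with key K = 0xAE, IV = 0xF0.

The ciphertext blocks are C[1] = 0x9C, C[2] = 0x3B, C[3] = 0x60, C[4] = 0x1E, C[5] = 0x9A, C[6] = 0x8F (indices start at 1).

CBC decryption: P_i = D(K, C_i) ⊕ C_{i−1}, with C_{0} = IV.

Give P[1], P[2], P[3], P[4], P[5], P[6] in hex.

P[1]: D(K, 0x9C) = 0x32; 0x32 ⊕ 0xF0 = 0xC2.
P[2]: D(K, 0x3B) = 0x95; 0x95 ⊕ 0x9C = 0x09.
P[3]: D(K, 0x60) = 0xCE; 0xCE ⊕ 0x3B = 0xF5.
P[4]: D(K, 0x1E) = 0xB0; 0xB0 ⊕ 0x60 = 0xD0.
P[5]: D(K, 0x9A) = 0x34; 0x34 ⊕ 0x1E = 0x2A.
P[6]: D(K, 0x8F) = 0x21; 0x21 ⊕ 0x9A = 0xBB.

P[1] = 0xC2, P[2] = 0x09, P[3] = 0xF5, P[4] = 0xD0, P[5] = 0x2A, P[6] = 0xBB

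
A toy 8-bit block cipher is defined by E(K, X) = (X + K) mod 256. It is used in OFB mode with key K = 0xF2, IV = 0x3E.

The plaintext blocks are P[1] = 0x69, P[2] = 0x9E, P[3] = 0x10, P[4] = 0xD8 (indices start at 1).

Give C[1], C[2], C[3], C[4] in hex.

C[1] = 0x59, C[2] = 0xBC, C[3] = 0x04, C[4] = 0xDE

OFB encryption: S_i = E(K, S_{i−1}) with S_{0} = IV; C_i = P_i ⊕ S_i.
C[1]: S = E(K, 0x3E) = 0x30; 0x69 ⊕ 0x30 = 0x59.
C[2]: S = E(K, 0x30) = 0x22; 0x9E ⊕ 0x22 = 0xBC.
C[3]: S = E(K, 0x22) = 0x14; 0x10 ⊕ 0x14 = 0x04.
C[4]: S = E(K, 0x14) = 0x06; 0xD8 ⊕ 0x06 = 0xDE.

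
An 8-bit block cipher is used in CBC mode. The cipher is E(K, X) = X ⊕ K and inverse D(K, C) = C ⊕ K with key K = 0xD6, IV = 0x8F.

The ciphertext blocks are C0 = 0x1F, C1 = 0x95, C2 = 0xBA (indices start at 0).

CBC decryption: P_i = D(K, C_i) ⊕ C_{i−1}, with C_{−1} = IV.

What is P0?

P0: D(K, 0x1F) = 0xC9; 0xC9 ⊕ 0x8F = 0x46.

P0 = 0x46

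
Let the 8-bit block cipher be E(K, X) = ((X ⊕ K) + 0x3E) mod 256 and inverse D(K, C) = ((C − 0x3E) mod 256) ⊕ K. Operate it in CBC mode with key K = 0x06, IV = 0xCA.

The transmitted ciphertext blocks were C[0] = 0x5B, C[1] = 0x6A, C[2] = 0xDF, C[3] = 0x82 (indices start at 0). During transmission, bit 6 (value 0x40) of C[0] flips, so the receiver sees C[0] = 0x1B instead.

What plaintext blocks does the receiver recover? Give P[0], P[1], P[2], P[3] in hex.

CBC decryption: P_i = D(K, C_i) ⊕ C_{i−1}, with C_{−1} = IV.
Only C[0] changed, to 0x1B. In CBC, a change in C_i garbles P_i and flips the same bit in P_{i+1}. Decrypting the received ciphertext:
P[0]: D(K, 0x1B) = 0xDB; 0xDB ⊕ 0xCA = 0x11.
P[1]: D(K, 0x6A) = 0x2A; 0x2A ⊕ 0x1B = 0x31.
P[2]: D(K, 0xDF) = 0xA7; 0xA7 ⊕ 0x6A = 0xCD.
P[3]: D(K, 0x82) = 0x42; 0x42 ⊕ 0xDF = 0x9D.
Blocks that differ from the original plaintext: P[0], P[1].

P[0] = 0x11, P[1] = 0x31, P[2] = 0xCD, P[3] = 0x9D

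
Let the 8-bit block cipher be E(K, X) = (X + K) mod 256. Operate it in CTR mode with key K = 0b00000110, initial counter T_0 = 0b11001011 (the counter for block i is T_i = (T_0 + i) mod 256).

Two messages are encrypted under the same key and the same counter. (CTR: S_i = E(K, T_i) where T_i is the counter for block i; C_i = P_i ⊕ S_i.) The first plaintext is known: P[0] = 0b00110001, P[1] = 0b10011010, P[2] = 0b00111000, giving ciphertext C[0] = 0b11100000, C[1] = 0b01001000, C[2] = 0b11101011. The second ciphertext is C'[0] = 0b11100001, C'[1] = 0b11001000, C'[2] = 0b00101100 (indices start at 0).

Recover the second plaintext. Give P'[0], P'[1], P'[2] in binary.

In CTR with a reused counter, both messages share the same keystream S_i, so C_i ⊕ C'_i = P_i ⊕ P'_i and thus P'_i = P_i ⊕ C_i ⊕ C'_i.
P'[0]: 0b00110001 ⊕ 0b11100000 ⊕ 0b11100001 = 0b00110000.
P'[1]: 0b10011010 ⊕ 0b01001000 ⊕ 0b11001000 = 0b00011010.
P'[2]: 0b00111000 ⊕ 0b11101011 ⊕ 0b00101100 = 0b11111111.

P'[0] = 0b00110000, P'[1] = 0b00011010, P'[2] = 0b11111111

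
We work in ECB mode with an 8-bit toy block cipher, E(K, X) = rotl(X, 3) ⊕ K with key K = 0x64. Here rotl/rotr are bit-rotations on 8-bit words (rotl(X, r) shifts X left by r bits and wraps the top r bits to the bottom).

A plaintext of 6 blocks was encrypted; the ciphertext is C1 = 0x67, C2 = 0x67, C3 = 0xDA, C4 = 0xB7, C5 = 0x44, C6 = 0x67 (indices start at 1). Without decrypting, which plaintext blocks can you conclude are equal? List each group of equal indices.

P1 = P2 = P6

ECB encrypts each block independently with the same key, so equal ciphertext blocks imply equal plaintext blocks.
C1 = C2 = C6 = 0x67, so P1 = P2 = P6.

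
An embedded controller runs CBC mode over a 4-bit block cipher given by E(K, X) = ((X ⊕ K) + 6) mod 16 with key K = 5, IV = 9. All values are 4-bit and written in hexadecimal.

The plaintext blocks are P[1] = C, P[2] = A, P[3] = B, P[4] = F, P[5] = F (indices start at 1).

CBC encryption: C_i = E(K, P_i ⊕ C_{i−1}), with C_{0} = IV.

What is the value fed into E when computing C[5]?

C[1]: P[1] ⊕ 9 = 5; E(K, 5) = 6.
C[2]: P[2] ⊕ 6 = C; E(K, C) = F.
C[3]: P[3] ⊕ F = 4; E(K, 4) = 7.
C[4]: P[4] ⊕ 7 = 8; E(K, 8) = 3.
C[5]: P[5] ⊕ 3 = C; E(K, C) = F.
So the input to E for block [5] is C.

C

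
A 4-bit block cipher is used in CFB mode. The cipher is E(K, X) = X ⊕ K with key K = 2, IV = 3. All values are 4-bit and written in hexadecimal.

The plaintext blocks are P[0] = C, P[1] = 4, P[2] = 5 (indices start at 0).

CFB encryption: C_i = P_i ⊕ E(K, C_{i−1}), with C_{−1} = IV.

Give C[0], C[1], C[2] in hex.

C[0] = D, C[1] = B, C[2] = C

C[0]: E(K, 3) = 1; C ⊕ 1 = D.
C[1]: E(K, D) = F; 4 ⊕ F = B.
C[2]: E(K, B) = 9; 5 ⊕ 9 = C.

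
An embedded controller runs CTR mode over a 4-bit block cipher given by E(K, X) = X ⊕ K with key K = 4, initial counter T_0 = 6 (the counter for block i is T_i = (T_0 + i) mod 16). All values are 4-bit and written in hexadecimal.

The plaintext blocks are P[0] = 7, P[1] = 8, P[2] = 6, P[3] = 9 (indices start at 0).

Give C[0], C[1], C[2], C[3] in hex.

C[0] = 5, C[1] = B, C[2] = A, C[3] = 4

CTR encryption: S_i = E(K, T_i) where T_i is the counter for block i; C_i = P_i ⊕ S_i.
C[0]: T = 6, S = E(K, T) = 2; 7 ⊕ 2 = 5.
C[1]: T = 7, S = E(K, T) = 3; 8 ⊕ 3 = B.
C[2]: T = 8, S = E(K, T) = C; 6 ⊕ C = A.
C[3]: T = 9, S = E(K, T) = D; 9 ⊕ D = 4.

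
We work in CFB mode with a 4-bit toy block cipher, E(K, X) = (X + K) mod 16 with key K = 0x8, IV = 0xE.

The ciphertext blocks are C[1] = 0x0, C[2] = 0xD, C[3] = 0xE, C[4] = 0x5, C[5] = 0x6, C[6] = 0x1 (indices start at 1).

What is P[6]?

CFB decryption: P_i = C_i ⊕ E(K, C_{i−1}), with C_{0} = IV.
P[6]: E(K, 0x6) = 0xE; 0x1 ⊕ 0xE = 0xF.

P[6] = 0xF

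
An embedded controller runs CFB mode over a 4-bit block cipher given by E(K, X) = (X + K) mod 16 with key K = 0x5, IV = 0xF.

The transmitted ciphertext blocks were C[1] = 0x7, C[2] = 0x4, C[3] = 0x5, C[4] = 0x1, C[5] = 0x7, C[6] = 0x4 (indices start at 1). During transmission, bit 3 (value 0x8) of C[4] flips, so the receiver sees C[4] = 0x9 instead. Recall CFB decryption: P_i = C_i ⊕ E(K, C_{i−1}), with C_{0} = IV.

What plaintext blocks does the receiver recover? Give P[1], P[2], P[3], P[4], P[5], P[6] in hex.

P[1] = 0x3, P[2] = 0x8, P[3] = 0xC, P[4] = 0x3, P[5] = 0x9, P[6] = 0x8

Only C[4] changed, to 0x9. In CFB, a change in C_i flips the same bit in P_i and garbles P_{i+1}. Decrypting the received ciphertext:
P[1]: E(K, 0xF) = 0x4; 0x7 ⊕ 0x4 = 0x3.
P[2]: E(K, 0x7) = 0xC; 0x4 ⊕ 0xC = 0x8.
P[3]: E(K, 0x4) = 0x9; 0x5 ⊕ 0x9 = 0xC.
P[4]: E(K, 0x5) = 0xA; 0x9 ⊕ 0xA = 0x3.
P[5]: E(K, 0x9) = 0xE; 0x7 ⊕ 0xE = 0x9.
P[6]: E(K, 0x7) = 0xC; 0x4 ⊕ 0xC = 0x8.
Blocks that differ from the original plaintext: P[4], P[5].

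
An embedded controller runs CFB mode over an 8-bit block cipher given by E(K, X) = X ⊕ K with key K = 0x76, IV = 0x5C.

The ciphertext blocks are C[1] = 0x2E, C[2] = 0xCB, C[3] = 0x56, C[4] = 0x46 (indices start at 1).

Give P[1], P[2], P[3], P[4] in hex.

CFB decryption: P_i = C_i ⊕ E(K, C_{i−1}), with C_{0} = IV.
P[1]: E(K, 0x5C) = 0x2A; 0x2E ⊕ 0x2A = 0x04.
P[2]: E(K, 0x2E) = 0x58; 0xCB ⊕ 0x58 = 0x93.
P[3]: E(K, 0xCB) = 0xBD; 0x56 ⊕ 0xBD = 0xEB.
P[4]: E(K, 0x56) = 0x20; 0x46 ⊕ 0x20 = 0x66.

P[1] = 0x04, P[2] = 0x93, P[3] = 0xEB, P[4] = 0x66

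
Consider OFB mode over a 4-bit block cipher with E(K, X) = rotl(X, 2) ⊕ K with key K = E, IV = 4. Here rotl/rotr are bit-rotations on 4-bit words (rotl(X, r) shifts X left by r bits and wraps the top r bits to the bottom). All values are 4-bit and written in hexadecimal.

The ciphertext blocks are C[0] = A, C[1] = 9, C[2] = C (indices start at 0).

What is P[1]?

OFB decryption: S_i = E(K, S_{i−1}) with S_{−1} = IV; P_i = C_i ⊕ S_i.
P[0]: S = E(K, 4) = F; A ⊕ F = 5.
P[1]: S = E(K, F) = 1; 9 ⊕ 1 = 8.

P[1] = 8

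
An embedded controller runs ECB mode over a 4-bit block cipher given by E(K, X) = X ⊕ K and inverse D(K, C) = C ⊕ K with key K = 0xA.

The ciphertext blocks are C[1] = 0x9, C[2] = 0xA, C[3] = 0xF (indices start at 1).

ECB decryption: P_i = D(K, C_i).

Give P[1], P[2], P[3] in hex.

P[1]: D(K, 0x9) = 0x3.
P[2]: D(K, 0xA) = 0x0.
P[3]: D(K, 0xF) = 0x5.

P[1] = 0x3, P[2] = 0x0, P[3] = 0x5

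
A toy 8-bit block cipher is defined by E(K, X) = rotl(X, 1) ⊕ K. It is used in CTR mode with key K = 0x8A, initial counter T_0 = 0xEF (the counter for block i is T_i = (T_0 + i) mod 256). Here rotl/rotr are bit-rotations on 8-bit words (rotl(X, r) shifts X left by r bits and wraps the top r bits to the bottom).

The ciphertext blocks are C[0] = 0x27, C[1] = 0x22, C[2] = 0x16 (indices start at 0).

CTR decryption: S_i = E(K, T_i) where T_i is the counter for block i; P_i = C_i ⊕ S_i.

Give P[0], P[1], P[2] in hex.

P[0]: T = 0xEF, S = E(K, T) = 0x55; 0x27 ⊕ 0x55 = 0x72.
P[1]: T = 0xF0, S = E(K, T) = 0x6B; 0x22 ⊕ 0x6B = 0x49.
P[2]: T = 0xF1, S = E(K, T) = 0x69; 0x16 ⊕ 0x69 = 0x7F.

P[0] = 0x72, P[1] = 0x49, P[2] = 0x7F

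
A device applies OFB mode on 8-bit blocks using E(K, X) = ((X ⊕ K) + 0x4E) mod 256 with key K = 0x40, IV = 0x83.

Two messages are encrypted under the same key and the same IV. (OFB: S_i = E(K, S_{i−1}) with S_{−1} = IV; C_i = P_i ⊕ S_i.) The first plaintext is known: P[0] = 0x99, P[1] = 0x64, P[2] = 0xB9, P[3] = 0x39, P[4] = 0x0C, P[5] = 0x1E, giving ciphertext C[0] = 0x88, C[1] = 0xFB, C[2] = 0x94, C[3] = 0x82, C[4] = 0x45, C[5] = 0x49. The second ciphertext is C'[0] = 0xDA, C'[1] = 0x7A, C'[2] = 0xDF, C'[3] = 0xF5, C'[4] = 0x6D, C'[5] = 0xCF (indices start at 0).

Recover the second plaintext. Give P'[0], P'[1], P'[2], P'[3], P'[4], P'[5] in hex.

P'[0] = 0xCB, P'[1] = 0xE5, P'[2] = 0xF2, P'[3] = 0x4E, P'[4] = 0x24, P'[5] = 0x98

In OFB with a reused IV, both messages share the same keystream S_i, so C_i ⊕ C'_i = P_i ⊕ P'_i and thus P'_i = P_i ⊕ C_i ⊕ C'_i.
P'[0]: 0x99 ⊕ 0x88 ⊕ 0xDA = 0xCB.
P'[1]: 0x64 ⊕ 0xFB ⊕ 0x7A = 0xE5.
P'[2]: 0xB9 ⊕ 0x94 ⊕ 0xDF = 0xF2.
P'[3]: 0x39 ⊕ 0x82 ⊕ 0xF5 = 0x4E.
P'[4]: 0x0C ⊕ 0x45 ⊕ 0x6D = 0x24.
P'[5]: 0x1E ⊕ 0x49 ⊕ 0xCF = 0x98.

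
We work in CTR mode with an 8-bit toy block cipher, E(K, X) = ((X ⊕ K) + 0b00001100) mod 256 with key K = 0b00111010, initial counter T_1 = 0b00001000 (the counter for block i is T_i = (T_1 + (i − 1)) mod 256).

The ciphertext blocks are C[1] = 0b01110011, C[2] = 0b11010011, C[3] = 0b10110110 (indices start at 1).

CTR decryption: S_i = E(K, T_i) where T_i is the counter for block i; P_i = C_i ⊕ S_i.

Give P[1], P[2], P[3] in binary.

P[1]: T = 0b00001000, S = E(K, T) = 0b00111110; 0b01110011 ⊕ 0b00111110 = 0b01001101.
P[2]: T = 0b00001001, S = E(K, T) = 0b00111111; 0b11010011 ⊕ 0b00111111 = 0b11101100.
P[3]: T = 0b00001010, S = E(K, T) = 0b00111100; 0b10110110 ⊕ 0b00111100 = 0b10001010.

P[1] = 0b01001101, P[2] = 0b11101100, P[3] = 0b10001010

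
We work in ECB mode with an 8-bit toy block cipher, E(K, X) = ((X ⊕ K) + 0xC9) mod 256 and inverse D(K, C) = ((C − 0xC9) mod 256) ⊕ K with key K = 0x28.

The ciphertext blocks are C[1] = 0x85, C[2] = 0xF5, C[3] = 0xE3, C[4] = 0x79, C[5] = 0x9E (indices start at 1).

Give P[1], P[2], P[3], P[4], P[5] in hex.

ECB decryption: P_i = D(K, C_i).
P[1]: D(K, 0x85) = 0x94.
P[2]: D(K, 0xF5) = 0x04.
P[3]: D(K, 0xE3) = 0x32.
P[4]: D(K, 0x79) = 0x98.
P[5]: D(K, 0x9E) = 0xFD.

P[1] = 0x94, P[2] = 0x04, P[3] = 0x32, P[4] = 0x98, P[5] = 0xFD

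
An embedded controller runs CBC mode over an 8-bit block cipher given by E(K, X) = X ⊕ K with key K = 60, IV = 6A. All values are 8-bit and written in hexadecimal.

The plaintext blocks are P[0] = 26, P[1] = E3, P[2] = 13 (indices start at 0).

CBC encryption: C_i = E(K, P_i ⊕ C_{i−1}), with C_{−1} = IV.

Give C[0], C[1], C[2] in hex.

C[0] = 2C, C[1] = AF, C[2] = DC

C[0]: P[0] ⊕ 6A = 4C; E(K, 4C) = 2C.
C[1]: P[1] ⊕ 2C = CF; E(K, CF) = AF.
C[2]: P[2] ⊕ AF = BC; E(K, BC) = DC.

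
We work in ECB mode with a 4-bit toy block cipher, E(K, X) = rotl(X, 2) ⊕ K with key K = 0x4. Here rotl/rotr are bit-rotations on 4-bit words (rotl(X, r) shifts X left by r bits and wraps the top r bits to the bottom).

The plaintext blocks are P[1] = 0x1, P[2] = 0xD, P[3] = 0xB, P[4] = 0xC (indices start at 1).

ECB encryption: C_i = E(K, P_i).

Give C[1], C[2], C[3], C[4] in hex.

C[1] = 0x0, C[2] = 0x3, C[3] = 0xA, C[4] = 0x7

C[1]: E(K, 0x1) = 0x0.
C[2]: E(K, 0xD) = 0x3.
C[3]: E(K, 0xB) = 0xA.
C[4]: E(K, 0xC) = 0x7.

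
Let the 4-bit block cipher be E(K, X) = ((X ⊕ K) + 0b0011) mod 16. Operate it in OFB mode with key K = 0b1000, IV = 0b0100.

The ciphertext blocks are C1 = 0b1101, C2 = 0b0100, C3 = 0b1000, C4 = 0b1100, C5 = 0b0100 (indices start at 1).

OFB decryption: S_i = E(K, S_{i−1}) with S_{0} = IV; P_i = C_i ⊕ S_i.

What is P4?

P4 = 0b1100

P1: S = E(K, 0b0100) = 0b1111; 0b1101 ⊕ 0b1111 = 0b0010.
P2: S = E(K, 0b1111) = 0b1010; 0b0100 ⊕ 0b1010 = 0b1110.
P3: S = E(K, 0b1010) = 0b0101; 0b1000 ⊕ 0b0101 = 0b1101.
P4: S = E(K, 0b0101) = 0b0000; 0b1100 ⊕ 0b0000 = 0b1100.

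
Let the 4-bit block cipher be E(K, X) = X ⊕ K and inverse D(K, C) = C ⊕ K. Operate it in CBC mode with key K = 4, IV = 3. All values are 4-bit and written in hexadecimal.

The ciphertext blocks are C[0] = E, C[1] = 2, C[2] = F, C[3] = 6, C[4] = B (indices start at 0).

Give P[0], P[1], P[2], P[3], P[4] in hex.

CBC decryption: P_i = D(K, C_i) ⊕ C_{i−1}, with C_{−1} = IV.
P[0]: D(K, E) = A; A ⊕ 3 = 9.
P[1]: D(K, 2) = 6; 6 ⊕ E = 8.
P[2]: D(K, F) = B; B ⊕ 2 = 9.
P[3]: D(K, 6) = 2; 2 ⊕ F = D.
P[4]: D(K, B) = F; F ⊕ 6 = 9.

P[0] = 9, P[1] = 8, P[2] = 9, P[3] = D, P[4] = 9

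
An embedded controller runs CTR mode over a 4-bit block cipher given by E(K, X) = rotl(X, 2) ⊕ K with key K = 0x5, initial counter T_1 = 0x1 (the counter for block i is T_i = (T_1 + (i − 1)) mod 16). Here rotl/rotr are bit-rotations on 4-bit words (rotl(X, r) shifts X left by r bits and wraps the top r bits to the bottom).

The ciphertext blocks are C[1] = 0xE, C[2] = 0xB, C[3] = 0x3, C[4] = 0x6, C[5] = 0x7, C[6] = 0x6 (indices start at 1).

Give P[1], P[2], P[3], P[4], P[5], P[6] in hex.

CTR decryption: S_i = E(K, T_i) where T_i is the counter for block i; P_i = C_i ⊕ S_i.
P[1]: T = 0x1, S = E(K, T) = 0x1; 0xE ⊕ 0x1 = 0xF.
P[2]: T = 0x2, S = E(K, T) = 0xD; 0xB ⊕ 0xD = 0x6.
P[3]: T = 0x3, S = E(K, T) = 0x9; 0x3 ⊕ 0x9 = 0xA.
P[4]: T = 0x4, S = E(K, T) = 0x4; 0x6 ⊕ 0x4 = 0x2.
P[5]: T = 0x5, S = E(K, T) = 0x0; 0x7 ⊕ 0x0 = 0x7.
P[6]: T = 0x6, S = E(K, T) = 0xC; 0x6 ⊕ 0xC = 0xA.

P[1] = 0xF, P[2] = 0x6, P[3] = 0xA, P[4] = 0x2, P[5] = 0x7, P[6] = 0xA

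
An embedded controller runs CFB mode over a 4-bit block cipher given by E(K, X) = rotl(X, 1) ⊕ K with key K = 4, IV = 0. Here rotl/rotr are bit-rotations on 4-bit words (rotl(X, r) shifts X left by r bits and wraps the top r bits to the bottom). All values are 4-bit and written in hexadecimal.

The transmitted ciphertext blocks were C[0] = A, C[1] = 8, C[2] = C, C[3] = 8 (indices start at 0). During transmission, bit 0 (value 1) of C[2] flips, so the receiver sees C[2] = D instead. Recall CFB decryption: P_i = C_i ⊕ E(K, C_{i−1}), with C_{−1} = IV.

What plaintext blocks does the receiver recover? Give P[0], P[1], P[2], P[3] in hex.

P[0] = E, P[1] = 9, P[2] = 8, P[3] = 7

Only C[2] changed, to D. In CFB, a change in C_i flips the same bit in P_i and garbles P_{i+1}. Decrypting the received ciphertext:
P[0]: E(K, 0) = 4; A ⊕ 4 = E.
P[1]: E(K, A) = 1; 8 ⊕ 1 = 9.
P[2]: E(K, 8) = 5; D ⊕ 5 = 8.
P[3]: E(K, D) = F; 8 ⊕ F = 7.
Blocks that differ from the original plaintext: P[2], P[3].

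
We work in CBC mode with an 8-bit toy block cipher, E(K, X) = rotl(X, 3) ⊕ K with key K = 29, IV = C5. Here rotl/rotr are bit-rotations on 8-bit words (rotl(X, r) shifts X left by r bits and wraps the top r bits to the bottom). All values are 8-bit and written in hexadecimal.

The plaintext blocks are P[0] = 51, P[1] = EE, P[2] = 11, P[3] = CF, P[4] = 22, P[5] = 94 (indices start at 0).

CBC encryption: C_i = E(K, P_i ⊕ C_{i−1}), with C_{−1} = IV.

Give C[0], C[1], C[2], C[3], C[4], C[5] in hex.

C[0] = 8D, C[1] = 32, C[2] = 30, C[3] = D6, C[4] = 8E, C[5] = F9

C[0]: P[0] ⊕ C5 = 94; E(K, 94) = 8D.
C[1]: P[1] ⊕ 8D = 63; E(K, 63) = 32.
C[2]: P[2] ⊕ 32 = 23; E(K, 23) = 30.
C[3]: P[3] ⊕ 30 = FF; E(K, FF) = D6.
C[4]: P[4] ⊕ D6 = F4; E(K, F4) = 8E.
C[5]: P[5] ⊕ 8E = 1A; E(K, 1A) = F9.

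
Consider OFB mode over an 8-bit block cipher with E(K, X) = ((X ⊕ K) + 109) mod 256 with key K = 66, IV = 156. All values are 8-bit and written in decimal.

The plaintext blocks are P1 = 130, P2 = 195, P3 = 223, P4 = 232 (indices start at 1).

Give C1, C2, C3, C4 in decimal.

C1 = 201, C2 = 181, C3 = 126, C4 = 184

OFB encryption: S_i = E(K, S_{i−1}) with S_{0} = IV; C_i = P_i ⊕ S_i.
C1: S = E(K, 156) = 75; 130 ⊕ 75 = 201.
C2: S = E(K, 75) = 118; 195 ⊕ 118 = 181.
C3: S = E(K, 118) = 161; 223 ⊕ 161 = 126.
C4: S = E(K, 161) = 80; 232 ⊕ 80 = 184.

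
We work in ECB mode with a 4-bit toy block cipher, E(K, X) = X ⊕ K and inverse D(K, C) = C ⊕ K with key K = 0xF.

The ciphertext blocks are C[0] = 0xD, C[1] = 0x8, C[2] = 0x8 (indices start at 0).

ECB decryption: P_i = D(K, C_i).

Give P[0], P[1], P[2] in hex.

P[0]: D(K, 0xD) = 0x2.
P[1]: D(K, 0x8) = 0x7.
P[2]: D(K, 0x8) = 0x7.

P[0] = 0x2, P[1] = 0x7, P[2] = 0x7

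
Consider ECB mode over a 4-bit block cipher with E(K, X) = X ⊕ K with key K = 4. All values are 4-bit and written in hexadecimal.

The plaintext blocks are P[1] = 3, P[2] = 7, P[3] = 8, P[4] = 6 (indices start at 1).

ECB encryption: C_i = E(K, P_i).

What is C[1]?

C[1]: E(K, 3) = 7.

C[1] = 7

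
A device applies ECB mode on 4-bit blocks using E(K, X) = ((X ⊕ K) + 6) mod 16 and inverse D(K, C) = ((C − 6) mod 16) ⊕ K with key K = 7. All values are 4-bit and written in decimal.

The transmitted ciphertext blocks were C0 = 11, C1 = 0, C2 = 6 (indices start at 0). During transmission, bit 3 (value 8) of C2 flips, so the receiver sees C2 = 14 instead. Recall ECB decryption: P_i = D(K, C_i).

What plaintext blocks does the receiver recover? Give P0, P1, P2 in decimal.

Only C2 changed, to 14. In ECB, a change in C_i affects only P_i. Decrypting the received ciphertext:
P0: D(K, 11) = 2.
P1: D(K, 0) = 13.
P2: D(K, 14) = 15.
Blocks that differ from the original plaintext: P2.

P0 = 2, P1 = 13, P2 = 15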